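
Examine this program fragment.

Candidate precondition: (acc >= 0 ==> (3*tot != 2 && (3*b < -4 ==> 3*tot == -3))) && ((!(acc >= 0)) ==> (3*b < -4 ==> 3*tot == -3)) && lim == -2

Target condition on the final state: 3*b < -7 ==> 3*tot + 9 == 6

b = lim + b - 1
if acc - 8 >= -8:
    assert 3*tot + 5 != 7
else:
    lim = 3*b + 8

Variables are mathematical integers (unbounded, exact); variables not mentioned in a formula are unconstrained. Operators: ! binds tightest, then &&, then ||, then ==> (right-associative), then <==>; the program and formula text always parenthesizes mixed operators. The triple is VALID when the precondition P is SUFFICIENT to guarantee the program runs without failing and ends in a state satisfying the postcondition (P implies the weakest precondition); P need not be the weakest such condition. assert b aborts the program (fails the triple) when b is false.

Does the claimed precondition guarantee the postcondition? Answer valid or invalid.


Working backward. After the program, the postcondition 3*b < -7 ==> 3*tot + 9 == 6 must hold; in canonical form it is 3*b < -7 ==> 3*tot == -3.
Then branch requires 3*tot != 2 && (3*b < -7 ==> 3*tot == -3); else branch requires 3*b < -7 ==> 3*tot == -3.
Before the if: (acc >= 0 ==> (3*tot != 2 && (3*b < -7 ==> 3*tot == -3))) && ((!(acc >= 0)) ==> (3*b < -7 ==> 3*tot == -3))
Before b := lim + b - 1: (acc >= 0 ==> (3*tot != 2 && (3*b + 3*lim < -4 ==> 3*tot == -3))) && ((!(acc >= 0)) ==> (3*b + 3*lim < -4 ==> 3*tot == -3))
The weakest precondition is (acc >= 0 ==> (3*tot != 2 && (3*b + 3*lim < -4 ==> 3*tot == -3))) && ((!(acc >= 0)) ==> (3*b + 3*lim < -4 ==> 3*tot == -3)).
Check whether (acc >= 0 ==> (3*tot != 2 && (3*b < -4 ==> 3*tot == -3))) && ((!(acc >= 0)) ==> (3*b < -4 ==> 3*tot == -3)) && lim == -2 implies it.
Countermodel: at the initial state acc = -1, b = 0, lim = -2, tot = 0, the precondition holds but the weakest precondition fails.
Answer: invalid


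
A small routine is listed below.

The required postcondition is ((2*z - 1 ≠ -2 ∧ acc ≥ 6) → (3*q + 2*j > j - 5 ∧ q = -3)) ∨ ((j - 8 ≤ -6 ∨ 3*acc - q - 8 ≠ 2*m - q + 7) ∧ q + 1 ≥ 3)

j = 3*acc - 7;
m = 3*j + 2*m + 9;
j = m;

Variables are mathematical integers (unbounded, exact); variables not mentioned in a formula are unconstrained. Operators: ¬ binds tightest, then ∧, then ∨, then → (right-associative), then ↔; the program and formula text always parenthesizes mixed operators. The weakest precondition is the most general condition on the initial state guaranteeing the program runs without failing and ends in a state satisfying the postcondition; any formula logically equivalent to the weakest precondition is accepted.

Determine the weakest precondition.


Working backward. After the program, the postcondition ((2*z - 1 ≠ -2 ∧ acc ≥ 6) → (3*q + 2*j > j - 5 ∧ q = -3)) ∨ ((j - 8 ≤ -6 ∨ 3*acc - q - 8 ≠ 2*m - q + 7) ∧ q + 1 ≥ 3) must hold; in canonical form it is ((2*z ≠ -1 ∧ acc ≥ 6) → (j + 3*q > -5 ∧ q = -3)) ∨ ((j ≤ 2 ∨ 3*acc ≠ 2*m + 15) ∧ q ≥ 2).
Before j := m: ((2*z ≠ -1 ∧ acc ≥ 6) → (m + 3*q > -5 ∧ q = -3)) ∨ ((m ≤ 2 ∨ 3*acc ≠ 2*m + 15) ∧ q ≥ 2)
Before m := 3*j + 2*m + 9: ((2*z ≠ -1 ∧ acc ≥ 6) → (3*j + 2*m + 3*q > -14 ∧ q = -3)) ∨ ((3*j + 2*m ≤ -7 ∨ 3*acc ≠ 6*j + 4*m + 33) ∧ q ≥ 2)
Before j := 3*acc - 7: ((2*z ≠ -1 ∧ acc ≥ 6) → (9*acc + 2*m + 3*q > 7 ∧ q = -3)) ∨ ((9*acc + 2*m ≤ 14 ∨ 15*acc + 4*m ≠ 9) ∧ q ≥ 2)
Answer: WP = ((2*z ≠ -1 ∧ acc ≥ 6) → (9*acc + 2*m + 3*q > 7 ∧ q = -3)) ∨ ((9*acc + 2*m ≤ 14 ∨ 15*acc + 4*m ≠ 9) ∧ q ≥ 2)


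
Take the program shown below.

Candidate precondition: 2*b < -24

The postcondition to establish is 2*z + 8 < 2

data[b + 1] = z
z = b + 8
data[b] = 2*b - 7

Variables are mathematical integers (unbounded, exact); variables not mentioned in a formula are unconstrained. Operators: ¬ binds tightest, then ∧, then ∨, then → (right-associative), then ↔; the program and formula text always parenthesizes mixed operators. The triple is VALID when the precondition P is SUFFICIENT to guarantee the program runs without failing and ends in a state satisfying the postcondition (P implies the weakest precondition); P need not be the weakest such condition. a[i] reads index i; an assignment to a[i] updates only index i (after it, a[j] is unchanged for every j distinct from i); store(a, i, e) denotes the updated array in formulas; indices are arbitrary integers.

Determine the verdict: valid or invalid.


Working backward. After the program, the postcondition 2*z + 8 < 2 must hold; in canonical form it is 2*z < -6.
Before data[b] := 2*b - 7: 2*z < -6
Before z := b + 8: 2*b < -22
Before data[b + 1] := z: 2*b < -22
The weakest precondition is 2*b < -22.
Check whether 2*b < -24 implies it.
Every state satisfying the precondition satisfies the weakest precondition: the implication holds.
Answer: valid


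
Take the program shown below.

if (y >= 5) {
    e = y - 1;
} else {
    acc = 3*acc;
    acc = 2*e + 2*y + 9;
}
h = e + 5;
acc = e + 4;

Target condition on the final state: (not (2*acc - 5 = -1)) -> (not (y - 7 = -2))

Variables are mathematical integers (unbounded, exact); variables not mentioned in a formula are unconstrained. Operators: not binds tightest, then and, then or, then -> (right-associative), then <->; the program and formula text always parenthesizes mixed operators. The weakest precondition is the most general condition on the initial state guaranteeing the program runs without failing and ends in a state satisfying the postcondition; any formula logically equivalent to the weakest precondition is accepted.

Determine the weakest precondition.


Working backward. After the program, the postcondition (not (2*acc - 5 = -1)) -> (not (y - 7 = -2)) must hold; in canonical form it is (not (2*acc = 4)) -> (not (y = 5)).
Before acc := e + 4: (not (2*e = -4)) -> (not (y = 5))
Before h := e + 5: (not (2*e = -4)) -> (not (y = 5))
Then branch requires (not (2*y = -2)) -> (not (y = 5)); else branch requires (not (2*e = -4)) -> (not (y = 5)).
Before the if: (y >= 5 -> ((not (2*y = -2)) -> (not (y = 5)))) and ((not (y >= 5)) -> ((not (2*e = -4)) -> (not (y = 5))))
Answer: WP = (y >= 5 -> ((not (2*y = -2)) -> (not (y = 5)))) and ((not (y >= 5)) -> ((not (2*e = -4)) -> (not (y = 5))))


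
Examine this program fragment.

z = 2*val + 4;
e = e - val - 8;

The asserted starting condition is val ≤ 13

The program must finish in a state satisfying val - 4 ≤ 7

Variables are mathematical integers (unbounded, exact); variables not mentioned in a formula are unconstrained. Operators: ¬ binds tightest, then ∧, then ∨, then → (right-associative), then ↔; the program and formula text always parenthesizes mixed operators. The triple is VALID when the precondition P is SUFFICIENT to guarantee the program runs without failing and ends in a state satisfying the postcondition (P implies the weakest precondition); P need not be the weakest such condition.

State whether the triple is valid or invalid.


Working backward. After the program, the postcondition val - 4 ≤ 7 must hold; in canonical form it is val ≤ 11.
Before e := e - val - 8: val ≤ 11
Before z := 2*val + 4: val ≤ 11
The weakest precondition is val ≤ 11.
Check whether val ≤ 13 implies it.
Countermodel: at the initial state val = 12, the precondition holds but the weakest precondition fails.
Answer: invalid


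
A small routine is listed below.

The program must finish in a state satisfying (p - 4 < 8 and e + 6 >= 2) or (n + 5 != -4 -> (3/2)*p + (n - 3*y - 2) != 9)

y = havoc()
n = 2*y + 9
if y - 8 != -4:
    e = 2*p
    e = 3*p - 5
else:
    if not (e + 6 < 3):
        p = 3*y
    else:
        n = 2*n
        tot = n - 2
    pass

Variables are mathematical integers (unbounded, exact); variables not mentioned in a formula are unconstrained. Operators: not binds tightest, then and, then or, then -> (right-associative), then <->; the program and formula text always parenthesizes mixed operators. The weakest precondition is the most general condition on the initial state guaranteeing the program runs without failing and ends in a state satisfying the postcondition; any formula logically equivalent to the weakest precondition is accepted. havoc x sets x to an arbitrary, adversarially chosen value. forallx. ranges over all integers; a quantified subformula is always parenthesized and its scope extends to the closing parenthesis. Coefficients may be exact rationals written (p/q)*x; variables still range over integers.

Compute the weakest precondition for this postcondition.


Working backward. After the program, the postcondition (p - 4 < 8 and e + 6 >= 2) or (n + 5 != -4 -> (3/2)*p + (n - 3*y - 2) != 9) must hold; in canonical form it is (p < 12 and e >= -4) or (n != -9 -> n + (3/2)*p != 3*y + 11).
Then branch requires (p < 12 and 3*p >= 1) or (n != -9 -> n + (3/2)*p != 3*y + 11); else branch requires ((not (e < -3)) -> ((3*y < 12 and e >= -4) or (n != -9 -> n + (3/2)*y != 11))) and (e < -3 -> ((p < 12 and e >= -4) or (2*n != -9 -> 2*n + (3/2)*p != 3*y + 11))).
Before the if: (y != 4 -> ((p < 12 and 3*p >= 1) or (n != -9 -> n + (3/2)*p != 3*y + 11))) and ((not (y != 4)) -> (((not (e < -3)) -> ((3*y < 12 and e >= -4) or (n != -9 -> n + (3/2)*y != 11))) and (e < -3 -> ((p < 12 and e >= -4) or (2*n != -9 -> 2*n + (3/2)*p != 3*y + 11)))))
Before n := 2*y + 9: (y != 4 -> ((p < 12 and 3*p >= 1) or (2*y != -18 -> (3/2)*p != y + 2))) and ((not (y != 4)) -> (((not (e < -3)) -> ((3*y < 12 and e >= -4) or (2*y != -18 -> (7/2)*y != 2))) and (e < -3 -> ((p < 12 and e >= -4) or (4*y != -27 -> (3/2)*p + y != -7)))))
Before havoc y: forall y_1. ((y_1 != 4 -> ((p < 12 and 3*p >= 1) or (2*y_1 != -18 -> (3/2)*p != y_1 + 2))) and ((not (y_1 != 4)) -> (((not (e < -3)) -> ((3*y_1 < 12 and e >= -4) or (2*y_1 != -18 -> (7/2)*y_1 != 2))) and (e < -3 -> ((p < 12 and e >= -4) or (4*y_1 != -27 -> (3/2)*p + y_1 != -7))))))
Answer: WP = forall y_1. ((y_1 != 4 -> ((p < 12 and 3*p >= 1) or (2*y_1 != -18 -> (3/2)*p != y_1 + 2))) and ((not (y_1 != 4)) -> (((not (e < -3)) -> ((3*y_1 < 12 and e >= -4) or (2*y_1 != -18 -> (7/2)*y_1 != 2))) and (e < -3 -> ((p < 12 and e >= -4) or (4*y_1 != -27 -> (3/2)*p + y_1 != -7))))))


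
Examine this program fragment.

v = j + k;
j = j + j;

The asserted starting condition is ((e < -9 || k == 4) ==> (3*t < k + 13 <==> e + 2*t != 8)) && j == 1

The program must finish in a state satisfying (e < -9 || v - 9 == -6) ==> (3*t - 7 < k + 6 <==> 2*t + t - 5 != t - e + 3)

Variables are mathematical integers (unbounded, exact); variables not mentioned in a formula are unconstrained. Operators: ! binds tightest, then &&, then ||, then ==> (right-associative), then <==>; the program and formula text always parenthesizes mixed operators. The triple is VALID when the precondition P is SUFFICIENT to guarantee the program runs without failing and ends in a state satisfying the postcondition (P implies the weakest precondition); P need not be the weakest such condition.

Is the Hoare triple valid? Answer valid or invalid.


Working backward. After the program, the postcondition (e < -9 || v - 9 == -6) ==> (3*t - 7 < k + 6 <==> 2*t + t - 5 != t - e + 3) must hold; in canonical form it is (e < -9 || v == 3) ==> (3*t < k + 13 <==> e + 2*t != 8).
Before j := j + j: (e < -9 || v == 3) ==> (3*t < k + 13 <==> e + 2*t != 8)
Before v := j + k: (e < -9 || j + k == 3) ==> (3*t < k + 13 <==> e + 2*t != 8)
The weakest precondition is (e < -9 || j + k == 3) ==> (3*t < k + 13 <==> e + 2*t != 8).
Check whether ((e < -9 || k == 4) ==> (3*t < k + 13 <==> e + 2*t != 8)) && j == 1 implies it.
Countermodel: at the initial state e = 0, j = 1, k = 2, t = 4, the precondition holds but the weakest precondition fails.
Answer: invalid


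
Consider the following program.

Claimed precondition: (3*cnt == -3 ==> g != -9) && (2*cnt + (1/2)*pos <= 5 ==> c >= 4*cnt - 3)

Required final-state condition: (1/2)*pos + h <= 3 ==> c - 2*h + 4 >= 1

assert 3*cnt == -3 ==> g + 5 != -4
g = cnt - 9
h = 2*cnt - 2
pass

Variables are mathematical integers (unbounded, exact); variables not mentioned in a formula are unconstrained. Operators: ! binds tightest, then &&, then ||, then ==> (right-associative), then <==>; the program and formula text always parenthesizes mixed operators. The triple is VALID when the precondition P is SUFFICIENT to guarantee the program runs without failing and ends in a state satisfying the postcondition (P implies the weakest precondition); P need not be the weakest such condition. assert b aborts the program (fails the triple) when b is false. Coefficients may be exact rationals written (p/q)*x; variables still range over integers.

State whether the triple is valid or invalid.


Working backward. After the program, the postcondition (1/2)*pos + h <= 3 ==> c - 2*h + 4 >= 1 must hold; in canonical form it is h + (1/2)*pos <= 3 ==> c >= 2*h - 3.
Before skip: h + (1/2)*pos <= 3 ==> c >= 2*h - 3
Before h := 2*cnt - 2: 2*cnt + (1/2)*pos <= 5 ==> c >= 4*cnt - 7
Before g := cnt - 9: 2*cnt + (1/2)*pos <= 5 ==> c >= 4*cnt - 7
Before assert 3*cnt == -3 ==> g + 5 != -4: (3*cnt == -3 ==> g != -9) && (2*cnt + (1/2)*pos <= 5 ==> c >= 4*cnt - 7)
The weakest precondition is (3*cnt == -3 ==> g != -9) && (2*cnt + (1/2)*pos <= 5 ==> c >= 4*cnt - 7).
Check whether (3*cnt == -3 ==> g != -9) && (2*cnt + (1/2)*pos <= 5 ==> c >= 4*cnt - 3) implies it.
Every state satisfying the precondition satisfies the weakest precondition: the implication holds.
Answer: valid


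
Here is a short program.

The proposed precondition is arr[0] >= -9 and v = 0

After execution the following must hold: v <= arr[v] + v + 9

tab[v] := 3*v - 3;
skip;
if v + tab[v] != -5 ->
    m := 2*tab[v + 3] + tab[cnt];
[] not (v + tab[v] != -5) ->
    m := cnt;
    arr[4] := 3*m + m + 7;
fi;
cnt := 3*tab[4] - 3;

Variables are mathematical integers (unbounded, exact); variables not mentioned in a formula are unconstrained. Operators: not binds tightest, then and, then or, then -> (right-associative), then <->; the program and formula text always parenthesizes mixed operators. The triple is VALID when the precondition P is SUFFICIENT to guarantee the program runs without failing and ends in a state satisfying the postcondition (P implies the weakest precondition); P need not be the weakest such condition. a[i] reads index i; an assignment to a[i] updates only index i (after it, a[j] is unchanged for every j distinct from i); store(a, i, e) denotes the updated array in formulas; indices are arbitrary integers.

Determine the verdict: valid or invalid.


Working backward. After the program, the postcondition v <= arr[v] + v + 9 must hold; in canonical form it is arr[v] >= -9.
Before cnt := 3*tab[4] - 3: arr[v] >= -9
Then branch requires arr[v] >= -9; else branch requires store(arr, 4, 4*cnt + 7)[v] >= -9.
Before the if: (tab[v] + v != -5 -> arr[v] >= -9) and ((not (tab[v] + v != -5)) -> store(arr, 4, 4*cnt + 7)[v] >= -9)
Before skip: (tab[v] + v != -5 -> arr[v] >= -9) and ((not (tab[v] + v != -5)) -> store(arr, 4, 4*cnt + 7)[v] >= -9)
Before tab[v] := 3*v - 3: (store(tab, v, 3*v - 3)[v] + v != -5 -> arr[v] >= -9) and ((not (store(tab, v, 3*v - 3)[v] + v != -5)) -> store(arr, 4, 4*cnt + 7)[v] >= -9)
The weakest precondition is (store(tab, v, 3*v - 3)[v] + v != -5 -> arr[v] >= -9) and ((not (store(tab, v, 3*v - 3)[v] + v != -5)) -> store(arr, 4, 4*cnt + 7)[v] >= -9).
Check whether arr[0] >= -9 and v = 0 implies it.
Every state satisfying the precondition satisfies the weakest precondition: the implication holds.
Answer: valid


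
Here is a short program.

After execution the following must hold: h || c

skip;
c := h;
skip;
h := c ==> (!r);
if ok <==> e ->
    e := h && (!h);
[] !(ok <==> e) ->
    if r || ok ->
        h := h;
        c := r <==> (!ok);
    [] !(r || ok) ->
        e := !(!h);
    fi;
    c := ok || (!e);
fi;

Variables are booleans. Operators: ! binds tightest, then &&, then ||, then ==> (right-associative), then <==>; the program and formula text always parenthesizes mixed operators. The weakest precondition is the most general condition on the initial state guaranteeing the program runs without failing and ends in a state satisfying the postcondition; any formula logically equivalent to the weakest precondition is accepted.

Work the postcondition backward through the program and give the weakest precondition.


Working backward. After the program, h || c must hold.
Then branch requires h || c; else branch requires (r || ok) ==> (h || ok || (!e)).
Before the if: ((ok <==> e) ==> (h || c)) && ((!(ok <==> e)) ==> ((r || ok) ==> (h || ok || (!e))))
Before h := c ==> (!r): ((ok <==> e) ==> ((c ==> (!r)) || c)) && ((!(ok <==> e)) ==> ((r || ok) ==> ((c ==> (!r)) || ok || (!e))))
Before skip: ((ok <==> e) ==> ((c ==> (!r)) || c)) && ((!(ok <==> e)) ==> ((r || ok) ==> ((c ==> (!r)) || ok || (!e))))
Before c := h: ((ok <==> e) ==> ((h ==> (!r)) || h)) && ((!(ok <==> e)) ==> ((r || ok) ==> ((h ==> (!r)) || ok || (!e))))
Before skip: ((ok <==> e) ==> ((h ==> (!r)) || h)) && ((!(ok <==> e)) ==> ((r || ok) ==> ((h ==> (!r)) || ok || (!e))))
Answer: WP = ((ok <==> e) ==> ((h ==> (!r)) || h)) && ((!(ok <==> e)) ==> ((r || ok) ==> ((h ==> (!r)) || ok || (!e))))


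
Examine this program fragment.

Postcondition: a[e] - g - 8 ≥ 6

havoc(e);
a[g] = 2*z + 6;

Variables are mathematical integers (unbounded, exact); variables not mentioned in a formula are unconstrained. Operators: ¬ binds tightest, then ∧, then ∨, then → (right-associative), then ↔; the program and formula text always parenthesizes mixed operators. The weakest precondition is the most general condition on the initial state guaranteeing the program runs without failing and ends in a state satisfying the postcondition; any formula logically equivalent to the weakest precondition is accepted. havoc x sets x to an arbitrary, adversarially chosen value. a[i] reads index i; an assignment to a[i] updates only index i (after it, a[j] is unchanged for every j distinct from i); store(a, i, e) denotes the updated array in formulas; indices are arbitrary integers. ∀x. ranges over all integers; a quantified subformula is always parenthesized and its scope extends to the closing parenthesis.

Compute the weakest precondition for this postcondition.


Working backward. After the program, the postcondition a[e] - g - 8 ≥ 6 must hold; in canonical form it is a[e] ≥ g + 14.
Before a[g] := 2*z + 6: store(a, g, 2*z + 6)[e] ≥ g + 14
Before havoc e: ∀e_1. store(a, g, 2*z + 6)[e_1] ≥ g + 14
Answer: WP = ∀e_1. store(a, g, 2*z + 6)[e_1] ≥ g + 14


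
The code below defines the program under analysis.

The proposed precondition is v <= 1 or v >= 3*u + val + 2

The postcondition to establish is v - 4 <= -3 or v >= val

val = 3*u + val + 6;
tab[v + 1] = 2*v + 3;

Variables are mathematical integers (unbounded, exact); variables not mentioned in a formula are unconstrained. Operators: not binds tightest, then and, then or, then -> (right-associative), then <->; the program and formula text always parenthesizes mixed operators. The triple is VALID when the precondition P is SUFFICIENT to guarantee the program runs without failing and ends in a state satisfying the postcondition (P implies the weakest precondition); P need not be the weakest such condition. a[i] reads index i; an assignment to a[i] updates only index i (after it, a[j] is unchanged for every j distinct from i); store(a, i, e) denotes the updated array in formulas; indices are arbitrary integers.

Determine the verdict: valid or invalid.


Working backward. After the program, the postcondition v - 4 <= -3 or v >= val must hold; in canonical form it is v <= 1 or v >= val.
Before tab[v + 1] := 2*v + 3: v <= 1 or v >= val
Before val := 3*u + val + 6: v <= 1 or v >= 3*u + val + 6
The weakest precondition is v <= 1 or v >= 3*u + val + 6.
Check whether v <= 1 or v >= 3*u + val + 2 implies it.
Countermodel: at the initial state u = 0, v = 2, val = 0, the precondition holds but the weakest precondition fails.
Answer: invalid


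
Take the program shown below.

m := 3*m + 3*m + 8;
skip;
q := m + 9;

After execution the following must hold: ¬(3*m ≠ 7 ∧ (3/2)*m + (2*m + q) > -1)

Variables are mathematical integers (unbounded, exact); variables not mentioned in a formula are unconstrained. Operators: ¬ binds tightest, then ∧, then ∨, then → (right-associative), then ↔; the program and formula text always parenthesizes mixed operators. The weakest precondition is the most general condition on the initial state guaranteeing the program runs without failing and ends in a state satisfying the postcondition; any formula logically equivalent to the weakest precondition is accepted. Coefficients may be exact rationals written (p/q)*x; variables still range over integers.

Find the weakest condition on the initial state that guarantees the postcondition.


Working backward. After the program, the postcondition ¬(3*m ≠ 7 ∧ (3/2)*m + (2*m + q) > -1) must hold; in canonical form it is ¬(3*m ≠ 7 ∧ (7/2)*m + q > -1).
Before q := m + 9: ¬(3*m ≠ 7 ∧ (9/2)*m > -10)
Before skip: ¬(3*m ≠ 7 ∧ (9/2)*m > -10)
Before m := 3*m + 3*m + 8: ¬(18*m ≠ -17 ∧ 27*m > -46)
Answer: WP = ¬(18*m ≠ -17 ∧ 27*m > -46)


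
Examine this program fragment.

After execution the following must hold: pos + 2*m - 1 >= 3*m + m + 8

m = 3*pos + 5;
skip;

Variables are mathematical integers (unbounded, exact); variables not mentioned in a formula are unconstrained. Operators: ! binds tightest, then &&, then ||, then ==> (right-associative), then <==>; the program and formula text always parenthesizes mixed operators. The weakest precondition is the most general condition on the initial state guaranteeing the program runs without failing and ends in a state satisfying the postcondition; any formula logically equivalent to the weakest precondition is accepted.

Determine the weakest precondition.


Working backward. After the program, the postcondition pos + 2*m - 1 >= 3*m + m + 8 must hold; in canonical form it is pos >= 2*m + 9.
Before skip: pos >= 2*m + 9
Before m := 3*pos + 5: 5*pos <= -19
Answer: WP = 5*pos <= -19


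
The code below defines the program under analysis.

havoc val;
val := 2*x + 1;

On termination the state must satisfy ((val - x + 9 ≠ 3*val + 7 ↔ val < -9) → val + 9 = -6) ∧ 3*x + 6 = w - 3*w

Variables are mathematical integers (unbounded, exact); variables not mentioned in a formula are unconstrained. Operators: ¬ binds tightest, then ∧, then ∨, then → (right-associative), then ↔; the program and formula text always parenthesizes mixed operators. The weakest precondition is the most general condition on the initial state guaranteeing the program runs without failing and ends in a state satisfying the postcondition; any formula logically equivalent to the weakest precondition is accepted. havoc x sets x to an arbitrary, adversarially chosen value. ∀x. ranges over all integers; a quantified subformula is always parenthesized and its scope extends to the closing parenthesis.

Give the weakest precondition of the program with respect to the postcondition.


Working backward. After the program, the postcondition ((val - x + 9 ≠ 3*val + 7 ↔ val < -9) → val + 9 = -6) ∧ 3*x + 6 = w - 3*w must hold; in canonical form it is ((2*val + x ≠ 2 ↔ val < -9) → val = -15) ∧ 2*w + 3*x = -6.
Before val := 2*x + 1: ((5*x ≠ 0 ↔ 2*x < -10) → 2*x = -16) ∧ 2*w + 3*x = -6
Before havoc val: ((5*x ≠ 0 ↔ 2*x < -10) → 2*x = -16) ∧ 2*w + 3*x = -6
Answer: WP = ((5*x ≠ 0 ↔ 2*x < -10) → 2*x = -16) ∧ 2*w + 3*x = -6


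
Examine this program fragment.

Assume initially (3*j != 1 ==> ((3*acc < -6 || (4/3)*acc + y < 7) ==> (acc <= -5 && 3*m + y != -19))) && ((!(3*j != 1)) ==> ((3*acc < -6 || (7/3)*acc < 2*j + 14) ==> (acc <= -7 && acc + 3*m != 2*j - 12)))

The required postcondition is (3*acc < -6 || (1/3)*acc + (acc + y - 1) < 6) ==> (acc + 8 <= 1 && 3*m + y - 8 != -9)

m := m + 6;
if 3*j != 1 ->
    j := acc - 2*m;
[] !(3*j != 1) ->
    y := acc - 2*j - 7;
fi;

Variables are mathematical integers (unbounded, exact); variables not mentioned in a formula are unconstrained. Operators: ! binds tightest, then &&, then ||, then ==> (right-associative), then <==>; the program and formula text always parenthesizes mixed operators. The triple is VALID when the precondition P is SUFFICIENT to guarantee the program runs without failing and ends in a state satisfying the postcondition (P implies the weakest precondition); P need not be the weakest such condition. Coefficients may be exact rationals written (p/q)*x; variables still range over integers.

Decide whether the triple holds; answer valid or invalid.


Working backward. After the program, the postcondition (3*acc < -6 || (1/3)*acc + (acc + y - 1) < 6) ==> (acc + 8 <= 1 && 3*m + y - 8 != -9) must hold; in canonical form it is (3*acc < -6 || (4/3)*acc + y < 7) ==> (acc <= -7 && 3*m + y != -1).
Then branch requires (3*acc < -6 || (4/3)*acc + y < 7) ==> (acc <= -7 && 3*m + y != -1); else branch requires (3*acc < -6 || (7/3)*acc < 2*j + 14) ==> (acc <= -7 && acc + 3*m != 2*j + 6).
Before the if: (3*j != 1 ==> ((3*acc < -6 || (4/3)*acc + y < 7) ==> (acc <= -7 && 3*m + y != -1))) && ((!(3*j != 1)) ==> ((3*acc < -6 || (7/3)*acc < 2*j + 14) ==> (acc <= -7 && acc + 3*m != 2*j + 6)))
Before m := m + 6: (3*j != 1 ==> ((3*acc < -6 || (4/3)*acc + y < 7) ==> (acc <= -7 && 3*m + y != -19))) && ((!(3*j != 1)) ==> ((3*acc < -6 || (7/3)*acc < 2*j + 14) ==> (acc <= -7 && acc + 3*m != 2*j - 12)))
The weakest precondition is (3*j != 1 ==> ((3*acc < -6 || (4/3)*acc + y < 7) ==> (acc <= -7 && 3*m + y != -19))) && ((!(3*j != 1)) ==> ((3*acc < -6 || (7/3)*acc < 2*j + 14) ==> (acc <= -7 && acc + 3*m != 2*j - 12))).
Check whether (3*j != 1 ==> ((3*acc < -6 || (4/3)*acc + y < 7) ==> (acc <= -5 && 3*m + y != -19))) && ((!(3*j != 1)) ==> ((3*acc < -6 || (7/3)*acc < 2*j + 14) ==> (acc <= -7 && acc + 3*m != 2*j - 12))) implies it.
Countermodel: at the initial state acc = -5, j = 0, m = -7, y = 1, the precondition holds but the weakest precondition fails.
Answer: invalid


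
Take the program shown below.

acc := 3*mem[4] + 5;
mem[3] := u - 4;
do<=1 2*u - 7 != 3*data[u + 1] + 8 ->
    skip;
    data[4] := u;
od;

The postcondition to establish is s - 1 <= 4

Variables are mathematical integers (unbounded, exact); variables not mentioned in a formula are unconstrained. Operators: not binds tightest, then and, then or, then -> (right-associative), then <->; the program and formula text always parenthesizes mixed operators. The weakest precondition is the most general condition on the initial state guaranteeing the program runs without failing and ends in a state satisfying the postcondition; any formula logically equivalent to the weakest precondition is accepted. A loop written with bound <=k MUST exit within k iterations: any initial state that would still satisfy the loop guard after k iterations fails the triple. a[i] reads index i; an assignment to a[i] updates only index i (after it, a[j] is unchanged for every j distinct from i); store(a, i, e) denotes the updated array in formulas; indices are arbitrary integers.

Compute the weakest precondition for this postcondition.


Working backward. After the program, the postcondition s - 1 <= 4 must hold; in canonical form it is s <= 5.
Before the loop (bound <=1), unroll the exhaustion recursion (WP_0 = exit-now case; WP_j = one more guarded iteration, up to j = 1):
  WP_0: (not (2*u != 3*data[u + 1] + 15)) and s <= 5
  WP_1: (2*u != 3*data[u + 1] + 15 -> ((not (2*u != 3*store(data, 4, u)[u + 1] + 15)) and s <= 5)) and ((not (2*u != 3*data[u + 1] + 15)) -> s <= 5)
So before the loop: (2*u != 3*data[u + 1] + 15 -> ((not (2*u != 3*store(data, 4, u)[u + 1] + 15)) and s <= 5)) and ((not (2*u != 3*data[u + 1] + 15)) -> s <= 5)
Before mem[3] := u - 4: (2*u != 3*data[u + 1] + 15 -> ((not (2*u != 3*store(data, 4, u)[u + 1] + 15)) and s <= 5)) and ((not (2*u != 3*data[u + 1] + 15)) -> s <= 5)
Before acc := 3*mem[4] + 5: (2*u != 3*data[u + 1] + 15 -> ((not (2*u != 3*store(data, 4, u)[u + 1] + 15)) and s <= 5)) and ((not (2*u != 3*data[u + 1] + 15)) -> s <= 5)
Answer: WP = (2*u != 3*data[u + 1] + 15 -> ((not (2*u != 3*store(data, 4, u)[u + 1] + 15)) and s <= 5)) and ((not (2*u != 3*data[u + 1] + 15)) -> s <= 5)


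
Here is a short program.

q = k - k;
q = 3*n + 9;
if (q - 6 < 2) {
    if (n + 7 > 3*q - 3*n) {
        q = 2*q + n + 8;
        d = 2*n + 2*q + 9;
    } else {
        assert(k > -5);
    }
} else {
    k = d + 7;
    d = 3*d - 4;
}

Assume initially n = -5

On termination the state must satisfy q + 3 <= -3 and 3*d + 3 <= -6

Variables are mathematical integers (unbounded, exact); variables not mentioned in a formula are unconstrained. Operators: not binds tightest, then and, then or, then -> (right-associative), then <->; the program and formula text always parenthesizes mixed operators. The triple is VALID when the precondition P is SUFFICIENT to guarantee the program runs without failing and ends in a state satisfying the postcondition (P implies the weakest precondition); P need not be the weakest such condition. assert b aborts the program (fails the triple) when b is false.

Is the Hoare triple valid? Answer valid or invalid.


Working backward. After the program, the postcondition q + 3 <= -3 and 3*d + 3 <= -6 must hold; in canonical form it is q <= -6 and 3*d <= -9.
Then branch requires (4*n > 3*q - 7 -> (n + 2*q <= -14 and 12*n + 12*q <= -84)) and ((not (4*n > 3*q - 7)) -> (k > -5 and q <= -6 and 3*d <= -9)); else branch requires q <= -6 and 9*d <= 3.
Before the if: (q < 8 -> ((4*n > 3*q - 7 -> (n + 2*q <= -14 and 12*n + 12*q <= -84)) and ((not (4*n > 3*q - 7)) -> (k > -5 and q <= -6 and 3*d <= -9)))) and ((not (q < 8)) -> (q <= -6 and 9*d <= 3))
Before q := 3*n + 9: (3*n < -1 -> ((5*n < -20 -> (7*n <= -32 and 48*n <= -192)) and ((not (5*n < -20)) -> (k > -5 and 3*n <= -15 and 3*d <= -9)))) and ((not (3*n < -1)) -> (3*n <= -15 and 9*d <= 3))
Before q := k - k: (3*n < -1 -> ((5*n < -20 -> (7*n <= -32 and 48*n <= -192)) and ((not (5*n < -20)) -> (k > -5 and 3*n <= -15 and 3*d <= -9)))) and ((not (3*n < -1)) -> (3*n <= -15 and 9*d <= 3))
The weakest precondition is (3*n < -1 -> ((5*n < -20 -> (7*n <= -32 and 48*n <= -192)) and ((not (5*n < -20)) -> (k > -5 and 3*n <= -15 and 3*d <= -9)))) and ((not (3*n < -1)) -> (3*n <= -15 and 9*d <= 3)).
Check whether n = -5 implies it.
Every state satisfying the precondition satisfies the weakest precondition: the implication holds.
Answer: valid


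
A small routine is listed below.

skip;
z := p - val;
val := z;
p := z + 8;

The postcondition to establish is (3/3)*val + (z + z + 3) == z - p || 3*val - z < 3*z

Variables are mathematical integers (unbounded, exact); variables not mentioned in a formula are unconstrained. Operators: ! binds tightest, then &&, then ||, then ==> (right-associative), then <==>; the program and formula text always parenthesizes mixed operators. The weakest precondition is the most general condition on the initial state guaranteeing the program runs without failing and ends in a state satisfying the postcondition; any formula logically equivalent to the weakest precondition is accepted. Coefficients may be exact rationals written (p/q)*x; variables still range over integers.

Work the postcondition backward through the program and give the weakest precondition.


Working backward. After the program, the postcondition (3/3)*val + (z + z + 3) == z - p || 3*val - z < 3*z must hold; in canonical form it is p + val + z == -3 || 3*val < 4*z.
Before p := z + 8: val + 2*z == -11 || 3*val < 4*z
Before val := z: 3*z == -11 || z > 0
Before z := p - val: 3*p == 3*val - 11 || p > val
Before skip: 3*p == 3*val - 11 || p > val
Answer: WP = 3*p == 3*val - 11 || p > val


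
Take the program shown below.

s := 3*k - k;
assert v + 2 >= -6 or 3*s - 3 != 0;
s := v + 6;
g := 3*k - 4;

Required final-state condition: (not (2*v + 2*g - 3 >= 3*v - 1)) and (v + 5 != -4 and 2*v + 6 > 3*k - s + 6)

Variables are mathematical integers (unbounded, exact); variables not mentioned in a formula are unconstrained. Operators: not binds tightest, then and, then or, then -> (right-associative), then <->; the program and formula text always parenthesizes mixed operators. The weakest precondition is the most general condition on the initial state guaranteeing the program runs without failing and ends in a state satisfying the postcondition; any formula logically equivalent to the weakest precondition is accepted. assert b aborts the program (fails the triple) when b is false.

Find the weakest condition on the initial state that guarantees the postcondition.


Working backward. After the program, the postcondition (not (2*v + 2*g - 3 >= 3*v - 1)) and (v + 5 != -4 and 2*v + 6 > 3*k - s + 6) must hold; in canonical form it is (not (2*g >= v + 2)) and v != -9 and s + 2*v > 3*k.
Before g := 3*k - 4: (not (6*k >= v + 10)) and v != -9 and s + 2*v > 3*k
Before s := v + 6: (not (6*k >= v + 10)) and v != -9 and 3*v > 3*k - 6
Before assert v + 2 >= -6 or 3*s - 3 != 0: (v >= -8 or 3*s != 3) and (not (6*k >= v + 10)) and v != -9 and 3*v > 3*k - 6
Before s := 3*k - k: (v >= -8 or 6*k != 3) and (not (6*k >= v + 10)) and v != -9 and 3*v > 3*k - 6
Answer: WP = (v >= -8 or 6*k != 3) and (not (6*k >= v + 10)) and v != -9 and 3*v > 3*k - 6


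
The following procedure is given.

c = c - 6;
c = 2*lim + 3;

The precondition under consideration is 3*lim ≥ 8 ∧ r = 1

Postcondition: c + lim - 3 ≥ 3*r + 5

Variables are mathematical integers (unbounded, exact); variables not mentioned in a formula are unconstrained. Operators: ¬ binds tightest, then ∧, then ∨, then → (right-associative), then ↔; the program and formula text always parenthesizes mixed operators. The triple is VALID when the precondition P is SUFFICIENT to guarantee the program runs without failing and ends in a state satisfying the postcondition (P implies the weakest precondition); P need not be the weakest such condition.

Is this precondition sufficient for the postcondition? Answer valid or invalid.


Working backward. After the program, the postcondition c + lim - 3 ≥ 3*r + 5 must hold; in canonical form it is c + lim ≥ 3*r + 8.
Before c := 2*lim + 3: 3*lim ≥ 3*r + 5
Before c := c - 6: 3*lim ≥ 3*r + 5
The weakest precondition is 3*lim ≥ 3*r + 5.
Check whether 3*lim ≥ 8 ∧ r = 1 implies it.
Every state satisfying the precondition satisfies the weakest precondition: the implication holds.
Answer: valid


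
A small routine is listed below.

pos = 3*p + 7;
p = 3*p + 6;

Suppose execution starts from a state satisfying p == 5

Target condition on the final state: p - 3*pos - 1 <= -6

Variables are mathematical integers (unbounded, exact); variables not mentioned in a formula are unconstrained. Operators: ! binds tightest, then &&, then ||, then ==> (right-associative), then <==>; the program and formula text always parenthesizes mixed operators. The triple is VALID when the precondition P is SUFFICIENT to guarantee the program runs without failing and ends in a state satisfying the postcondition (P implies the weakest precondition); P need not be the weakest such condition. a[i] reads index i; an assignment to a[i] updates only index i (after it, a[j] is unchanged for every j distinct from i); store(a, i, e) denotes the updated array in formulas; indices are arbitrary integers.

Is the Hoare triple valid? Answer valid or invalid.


Working backward. After the program, the postcondition p - 3*pos - 1 <= -6 must hold; in canonical form it is p <= 3*pos - 5.
Before p := 3*p + 6: 3*p <= 3*pos - 11
Before pos := 3*p + 7: 6*p >= -10
The weakest precondition is 6*p >= -10.
Check whether p == 5 implies it.
Every state satisfying the precondition satisfies the weakest precondition: the implication holds.
Answer: valid


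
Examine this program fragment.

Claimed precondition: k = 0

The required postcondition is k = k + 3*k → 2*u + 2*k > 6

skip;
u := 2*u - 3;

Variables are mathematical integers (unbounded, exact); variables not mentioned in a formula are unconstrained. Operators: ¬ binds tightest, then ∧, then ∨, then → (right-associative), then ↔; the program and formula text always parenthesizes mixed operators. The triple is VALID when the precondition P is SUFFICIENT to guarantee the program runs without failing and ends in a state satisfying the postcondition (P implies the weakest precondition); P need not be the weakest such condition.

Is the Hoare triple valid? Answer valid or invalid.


Working backward. After the program, the postcondition k = k + 3*k → 2*u + 2*k > 6 must hold; in canonical form it is 3*k = 0 → 2*k + 2*u > 6.
Before u := 2*u - 3: 3*k = 0 → 2*k + 4*u > 12
Before skip: 3*k = 0 → 2*k + 4*u > 12
The weakest precondition is 3*k = 0 → 2*k + 4*u > 12.
Check whether k = 0 implies it.
Countermodel: at the initial state k = 0, u = 3, the precondition holds but the weakest precondition fails.
Answer: invalid


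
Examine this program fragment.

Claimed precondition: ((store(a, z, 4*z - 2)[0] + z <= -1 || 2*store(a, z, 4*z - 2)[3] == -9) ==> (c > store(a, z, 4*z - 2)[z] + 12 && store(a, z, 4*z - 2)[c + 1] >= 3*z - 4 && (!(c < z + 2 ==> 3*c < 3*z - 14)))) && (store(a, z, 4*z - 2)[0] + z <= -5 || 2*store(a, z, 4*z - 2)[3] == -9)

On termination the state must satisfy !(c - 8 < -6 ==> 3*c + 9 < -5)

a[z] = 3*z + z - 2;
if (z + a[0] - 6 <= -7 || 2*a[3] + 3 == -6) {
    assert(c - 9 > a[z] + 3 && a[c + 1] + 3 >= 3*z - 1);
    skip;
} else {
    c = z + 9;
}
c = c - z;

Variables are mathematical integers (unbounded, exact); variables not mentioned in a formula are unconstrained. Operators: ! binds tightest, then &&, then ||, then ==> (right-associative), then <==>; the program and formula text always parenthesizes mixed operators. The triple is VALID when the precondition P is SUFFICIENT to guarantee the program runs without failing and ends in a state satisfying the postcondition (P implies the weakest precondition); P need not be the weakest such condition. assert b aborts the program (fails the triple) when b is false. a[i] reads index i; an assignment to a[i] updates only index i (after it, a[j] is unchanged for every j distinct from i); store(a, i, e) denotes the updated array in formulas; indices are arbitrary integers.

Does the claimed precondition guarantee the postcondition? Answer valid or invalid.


Working backward. After the program, the postcondition !(c - 8 < -6 ==> 3*c + 9 < -5) must hold; in canonical form it is !(c < 2 ==> 3*c < -14).
Before c := c - z: !(c < z + 2 ==> 3*c < 3*z - 14)
Then branch requires c > a[z] + 12 && a[c + 1] >= 3*z - 4 && (!(c < z + 2 ==> 3*c < 3*z - 14)); else branch requires false.
Before the if: ((a[0] + z <= -1 || 2*a[3] == -9) ==> (c > a[z] + 12 && a[c + 1] >= 3*z - 4 && (!(c < z + 2 ==> 3*c < 3*z - 14)))) && (a[0] + z <= -1 || 2*a[3] == -9)
Before a[z] := 3*z + z - 2: ((store(a, z, 4*z - 2)[0] + z <= -1 || 2*store(a, z, 4*z - 2)[3] == -9) ==> (c > store(a, z, 4*z - 2)[z] + 12 && store(a, z, 4*z - 2)[c + 1] >= 3*z - 4 && (!(c < z + 2 ==> 3*c < 3*z - 14)))) && (store(a, z, 4*z - 2)[0] + z <= -1 || 2*store(a, z, 4*z - 2)[3] == -9)
The weakest precondition is ((store(a, z, 4*z - 2)[0] + z <= -1 || 2*store(a, z, 4*z - 2)[3] == -9) ==> (c > store(a, z, 4*z - 2)[z] + 12 && store(a, z, 4*z - 2)[c + 1] >= 3*z - 4 && (!(c < z + 2 ==> 3*c < 3*z - 14)))) && (store(a, z, 4*z - 2)[0] + z <= -1 || 2*store(a, z, 4*z - 2)[3] == -9).
Check whether ((store(a, z, 4*z - 2)[0] + z <= -1 || 2*store(a, z, 4*z - 2)[3] == -9) ==> (c > store(a, z, 4*z - 2)[z] + 12 && store(a, z, 4*z - 2)[c + 1] >= 3*z - 4 && (!(c < z + 2 ==> 3*c < 3*z - 14)))) && (store(a, z, 4*z - 2)[0] + z <= -5 || 2*store(a, z, 4*z - 2)[3] == -9) implies it.
Every state satisfying the precondition satisfies the weakest precondition: the implication holds.
Answer: valid


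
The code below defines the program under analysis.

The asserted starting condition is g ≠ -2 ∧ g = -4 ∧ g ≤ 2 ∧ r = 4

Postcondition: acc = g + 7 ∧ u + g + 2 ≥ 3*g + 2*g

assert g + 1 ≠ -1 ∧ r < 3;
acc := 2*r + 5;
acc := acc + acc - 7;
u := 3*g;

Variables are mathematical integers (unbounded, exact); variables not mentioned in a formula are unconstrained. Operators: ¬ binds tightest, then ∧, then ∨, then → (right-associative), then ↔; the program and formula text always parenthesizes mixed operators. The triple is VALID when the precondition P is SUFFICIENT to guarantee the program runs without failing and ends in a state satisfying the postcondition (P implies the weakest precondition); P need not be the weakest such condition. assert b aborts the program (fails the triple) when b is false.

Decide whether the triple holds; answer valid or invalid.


Working backward. After the program, the postcondition acc = g + 7 ∧ u + g + 2 ≥ 3*g + 2*g must hold; in canonical form it is acc = g + 7 ∧ u ≥ 4*g - 2.
Before u := 3*g: acc = g + 7 ∧ g ≤ 2
Before acc := acc + acc - 7: 2*acc = g + 14 ∧ g ≤ 2
Before acc := 2*r + 5: 4*r = g + 4 ∧ g ≤ 2
Before assert g + 1 ≠ -1 ∧ r < 3: g ≠ -2 ∧ r < 3 ∧ 4*r = g + 4 ∧ g ≤ 2
The weakest precondition is g ≠ -2 ∧ r < 3 ∧ 4*r = g + 4 ∧ g ≤ 2.
Check whether g ≠ -2 ∧ g = -4 ∧ g ≤ 2 ∧ r = 4 implies it.
Countermodel: at the initial state g = -4, r = 4, the precondition holds but the weakest precondition fails.
Answer: invalid
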